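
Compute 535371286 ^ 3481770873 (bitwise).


0b11111111010010001111000010110 ^ 0b11001111100001111001101101111001 = 0b11010000011011101000010101101111 = 3496904047

3496904047


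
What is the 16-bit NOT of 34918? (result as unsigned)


~0b1000100001100110 = 0b111011110011001 = 30617 (16-bit unsigned)

30617


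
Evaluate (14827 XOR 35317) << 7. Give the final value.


Step 1: 14827 ^ 35317 = 45086
Step 2: 45086 << 7 = 5771008

5771008


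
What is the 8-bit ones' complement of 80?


80 ^ 255 = 175

175


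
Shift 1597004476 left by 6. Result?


0b1011111001100000101101010111100 << 6 = 0b1011111001100000101101010111100000000 = 102208286464

102208286464


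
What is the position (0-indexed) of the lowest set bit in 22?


0b10110. Lowest set bit at position 1

1


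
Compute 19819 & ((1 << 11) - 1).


19819 & 2047 = 1387

1387


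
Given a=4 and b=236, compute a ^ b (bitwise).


4 ^ 236 = 232

232


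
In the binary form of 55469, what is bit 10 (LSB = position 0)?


0b1101100010101101, position 10 = 0

0


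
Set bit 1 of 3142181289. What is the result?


3142181289 | (1 << 1) = 3142181289 | 2 = 3142181291

3142181291


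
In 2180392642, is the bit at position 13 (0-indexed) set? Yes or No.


0b10000001111101100010011011000010, bit 13 = 1. Yes

Yes


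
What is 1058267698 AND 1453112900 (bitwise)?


0b111111000100111110001000110010 & 0b1010110100111001011111001000100 = 0b10110000100001010001000000000 = 370188800

370188800


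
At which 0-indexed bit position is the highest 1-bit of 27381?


0b110101011110101. Highest set bit at position 14

14


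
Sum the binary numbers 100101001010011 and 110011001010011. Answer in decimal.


100101001010011 + 110011001010011 = 1011000010100110 = 45222

45222


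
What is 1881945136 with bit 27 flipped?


1881945136 ^ (1 << 27) = 1881945136 ^ 134217728 = 2016162864

2016162864


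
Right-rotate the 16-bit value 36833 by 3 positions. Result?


Rotate 0b1000111111100001 right by 3 (16-bit) = 0b11000111111100 = 12796

12796


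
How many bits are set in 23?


0b10111 has 4 set bits

4


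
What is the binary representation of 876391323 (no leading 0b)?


876391323 = 110100001111001010101110011011 in binary

110100001111001010101110011011


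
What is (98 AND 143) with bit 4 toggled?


Step 1: 98 & 143 = 2
Step 2: 2 ^ (1 << 4) = 2 ^ 16 = 18

18


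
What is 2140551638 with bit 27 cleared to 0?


2140551638 & ~(1 << 27) = 2006333910

2006333910


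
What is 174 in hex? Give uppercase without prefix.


174 = AE hex

AE


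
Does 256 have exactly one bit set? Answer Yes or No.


0b100000000. Only one bit set => Yes

Yes


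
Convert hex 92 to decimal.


92 hex = 146 decimal

146


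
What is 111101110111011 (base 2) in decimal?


111101110111011 in decimal = 31675

31675


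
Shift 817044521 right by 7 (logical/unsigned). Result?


0b110000101100110001110000101001 >> 7 = 0b11000010110011000111000 = 6383160

6383160


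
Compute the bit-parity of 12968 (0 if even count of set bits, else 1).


0b11001010101000 has 6 ones => parity 0

0


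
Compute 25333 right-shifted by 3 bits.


0b110001011110101 >> 3 = 0b110001011110 = 3166

3166


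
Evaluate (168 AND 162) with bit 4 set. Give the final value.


Step 1: 168 & 162 = 160
Step 2: 160 | (1 << 4) = 160 | 16 = 176

176


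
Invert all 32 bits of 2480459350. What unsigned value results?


2480459350 ^ 4294967295 = 1814507945

1814507945


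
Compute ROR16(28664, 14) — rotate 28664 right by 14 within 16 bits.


Rotate 0b110111111111000 right by 14 (16-bit) = 0b1011111111100001 = 49121

49121


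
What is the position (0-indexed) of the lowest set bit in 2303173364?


0b10001001010001111010001011110100. Lowest set bit at position 2

2


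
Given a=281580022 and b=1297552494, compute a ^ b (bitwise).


281580022 ^ 1297552494 = 1570735512

1570735512


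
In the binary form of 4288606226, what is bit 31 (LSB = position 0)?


0b11111111100111101111000000010010, position 31 = 1

1


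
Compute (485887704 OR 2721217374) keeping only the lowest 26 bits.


Step 1: 485887704 | 2721217374 = 3203825630
Step 2: 3203825630 & 67108863 = 49709022

49709022


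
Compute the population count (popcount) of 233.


0b11101001 has 5 set bits

5


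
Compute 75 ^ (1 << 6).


75 ^ (1 << 6) = 75 ^ 64 = 11

11


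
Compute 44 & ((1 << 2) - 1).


44 & 3 = 0

0


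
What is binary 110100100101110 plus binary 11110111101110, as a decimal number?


110100100101110 + 11110111101110 = 1010011100011100 = 42780

42780


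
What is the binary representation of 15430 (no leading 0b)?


15430 = 11110001000110 in binary

11110001000110


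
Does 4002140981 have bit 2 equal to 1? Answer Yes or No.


0b11101110100010111101001100110101, bit 2 = 1. Yes

Yes


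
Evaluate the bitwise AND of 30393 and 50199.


0b111011010111001 & 0b1100010000010111 = 0b100010000010001 = 17425

17425


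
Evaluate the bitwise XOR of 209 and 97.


0b11010001 ^ 0b1100001 = 0b10110000 = 176

176


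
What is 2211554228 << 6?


0b10000011110100011010001110110100 << 6 = 0b10000011110100011010001110110100000000 = 141539470592

141539470592


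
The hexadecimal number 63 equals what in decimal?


63 hex = 99 decimal

99


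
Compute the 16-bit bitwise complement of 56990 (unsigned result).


~0b1101111010011110 = 0b10000101100001 = 8545 (16-bit unsigned)

8545


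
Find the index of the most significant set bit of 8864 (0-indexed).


0b10001010100000. Highest set bit at position 13

13


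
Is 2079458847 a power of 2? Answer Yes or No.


0b1111011111100100000011000011111. Multiple bits set => No

No


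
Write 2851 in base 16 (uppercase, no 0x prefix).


2851 = B23 hex

B23


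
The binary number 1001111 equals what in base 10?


1001111 in decimal = 79

79


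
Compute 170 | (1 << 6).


170 | (1 << 6) = 170 | 64 = 234

234


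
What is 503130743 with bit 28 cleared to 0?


503130743 & ~(1 << 28) = 234695287

234695287


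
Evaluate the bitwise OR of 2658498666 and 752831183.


0b10011110011101010111100001101010 | 0b101100110111110100101011001111 = 0b10111110111111110111101011101111 = 3204414191

3204414191


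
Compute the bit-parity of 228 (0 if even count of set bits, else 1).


0b11100100 has 4 ones => parity 0

0


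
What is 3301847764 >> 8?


0b11000100110011100011001011010100 >> 8 = 0b110001001100111000110010 = 12897842

12897842


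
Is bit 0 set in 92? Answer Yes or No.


0b1011100, bit 0 = 0. No

No


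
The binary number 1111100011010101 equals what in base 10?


1111100011010101 in decimal = 63701

63701


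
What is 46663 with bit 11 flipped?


46663 ^ (1 << 11) = 46663 ^ 2048 = 48711

48711


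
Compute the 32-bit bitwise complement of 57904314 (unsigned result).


~0b11011100111000110010111010 = 0b11111100100011000111001101000101 = 4237062981 (32-bit unsigned)

4237062981


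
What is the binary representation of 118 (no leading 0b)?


118 = 1110110 in binary

1110110


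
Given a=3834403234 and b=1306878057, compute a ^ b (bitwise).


3834403234 ^ 1306878057 = 2842245579

2842245579


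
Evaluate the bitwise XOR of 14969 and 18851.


0b11101001111001 ^ 0b100100110100011 = 0b111001111011010 = 29658

29658


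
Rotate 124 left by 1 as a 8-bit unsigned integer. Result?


Rotate 0b1111100 left by 1 (8-bit) = 0b11111000 = 248

248


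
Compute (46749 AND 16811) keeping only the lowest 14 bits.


Step 1: 46749 & 16811 = 137
Step 2: 137 & 16383 = 137

137


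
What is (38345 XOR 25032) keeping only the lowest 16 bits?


Step 1: 38345 ^ 25032 = 62465
Step 2: 62465 & 65535 = 62465

62465


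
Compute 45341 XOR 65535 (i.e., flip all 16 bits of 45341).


45341 ^ 65535 = 20194

20194


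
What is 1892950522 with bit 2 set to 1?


1892950522 | (1 << 2) = 1892950522 | 4 = 1892950526

1892950526


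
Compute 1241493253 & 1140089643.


0b1001001111111111010111100000101 & 0b1000011111101000110001100101011 = 0b1000001111101000010001100000001 = 1106518785

1106518785


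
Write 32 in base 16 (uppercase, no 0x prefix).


32 = 20 hex

20


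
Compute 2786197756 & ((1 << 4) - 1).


2786197756 & 15 = 12

12


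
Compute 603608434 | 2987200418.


0b100011111110100101010101110010 | 0b10110010000011010000111110100010 = 0b10110011111111110101111111110010 = 3019857906

3019857906


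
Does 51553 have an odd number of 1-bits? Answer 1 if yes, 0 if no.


0b1100100101100001 has 7 ones => parity 1

1


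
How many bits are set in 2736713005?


0b10100011000111101110110100101101 has 18 set bits

18


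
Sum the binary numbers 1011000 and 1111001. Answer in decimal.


1011000 + 1111001 = 11010001 = 209

209


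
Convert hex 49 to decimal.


49 hex = 73 decimal

73


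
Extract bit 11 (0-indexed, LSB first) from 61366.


0b1110111110110110, position 11 = 1

1


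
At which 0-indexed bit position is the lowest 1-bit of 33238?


0b1000000111010110. Lowest set bit at position 1

1


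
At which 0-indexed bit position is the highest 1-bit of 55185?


0b1101011110010001. Highest set bit at position 15

15


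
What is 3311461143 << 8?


0b11000101011000001110001100010111 << 8 = 0b1100010101100000111000110001011100000000 = 847734052608

847734052608


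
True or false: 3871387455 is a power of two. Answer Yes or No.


0b11100110110000001010111100111111. Multiple bits set => No

No


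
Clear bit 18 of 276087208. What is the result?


276087208 & ~(1 << 18) = 275825064

275825064


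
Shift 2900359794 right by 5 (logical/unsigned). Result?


0b10101100110111111111101001110010 >> 5 = 0b101011001101111111111010011 = 90636243

90636243


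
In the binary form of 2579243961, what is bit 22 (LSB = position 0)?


0b10011001101111000010001110111001, position 22 = 0

0


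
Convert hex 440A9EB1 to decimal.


440A9EB1 hex = 1141546673 decimal

1141546673


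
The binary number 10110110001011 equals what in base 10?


10110110001011 in decimal = 11659

11659


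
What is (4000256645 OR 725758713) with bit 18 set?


Step 1: 4000256645 | 725758713 = 4017042173
Step 2: 4017042173 | (1 << 18) = 4017042173 | 262144 = 4017042173

4017042173


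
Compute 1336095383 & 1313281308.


0b1001111101000110011001010010111 & 0b1001110010001110001010100011100 = 0b1001110000000110001000000010100 = 1308823572

1308823572


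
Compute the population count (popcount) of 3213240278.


0b10111111100001100010011111010110 has 19 set bits

19


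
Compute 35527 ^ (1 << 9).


35527 ^ (1 << 9) = 35527 ^ 512 = 35015

35015


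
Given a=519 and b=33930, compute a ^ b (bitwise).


519 ^ 33930 = 34445

34445


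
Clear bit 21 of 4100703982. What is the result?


4100703982 & ~(1 << 21) = 4098606830

4098606830


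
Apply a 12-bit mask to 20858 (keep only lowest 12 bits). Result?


20858 & 4095 = 378

378


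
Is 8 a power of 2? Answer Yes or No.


0b1000. Only one bit set => Yes

Yes


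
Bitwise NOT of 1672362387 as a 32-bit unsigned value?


~0b1100011101011100011100110010011 = 0b10011100010100011100011001101100 = 2622604908 (32-bit unsigned)

2622604908


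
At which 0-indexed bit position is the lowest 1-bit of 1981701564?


0b1110110000111100101110110111100. Lowest set bit at position 2

2


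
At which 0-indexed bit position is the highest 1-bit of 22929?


0b101100110010001. Highest set bit at position 14

14


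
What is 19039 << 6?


0b100101001011111 << 6 = 0b100101001011111000000 = 1218496

1218496


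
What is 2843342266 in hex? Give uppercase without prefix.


2843342266 = A979F5BA hex

A979F5BA


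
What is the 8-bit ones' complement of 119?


119 ^ 255 = 136

136


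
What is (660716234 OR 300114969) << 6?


Step 1: 660716234 | 300114969 = 937688795
Step 2: 937688795 << 6 = 60012082880

60012082880


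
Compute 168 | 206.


0b10101000 | 0b11001110 = 0b11101110 = 238

238


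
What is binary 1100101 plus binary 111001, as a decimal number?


1100101 + 111001 = 10011110 = 158

158


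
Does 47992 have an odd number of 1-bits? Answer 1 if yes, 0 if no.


0b1011101101111000 has 10 ones => parity 0

0


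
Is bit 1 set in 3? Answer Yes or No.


0b11, bit 1 = 1. Yes

Yes


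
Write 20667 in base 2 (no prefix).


20667 = 101000010111011 in binary

101000010111011


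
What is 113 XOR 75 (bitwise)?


0b1110001 ^ 0b1001011 = 0b111010 = 58

58


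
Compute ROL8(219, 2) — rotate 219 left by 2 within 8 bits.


Rotate 0b11011011 left by 2 (8-bit) = 0b1101111 = 111

111


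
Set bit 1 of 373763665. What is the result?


373763665 | (1 << 1) = 373763665 | 2 = 373763667

373763667


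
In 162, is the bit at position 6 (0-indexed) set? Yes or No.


0b10100010, bit 6 = 0. No

No


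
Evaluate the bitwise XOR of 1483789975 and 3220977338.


0b1011000011100001101011010010111 ^ 0b10111111111111000011011010111010 = 0b11100111100011001110000000101101 = 3884769325

3884769325


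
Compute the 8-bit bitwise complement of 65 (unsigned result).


~0b1000001 = 0b10111110 = 190 (8-bit unsigned)

190


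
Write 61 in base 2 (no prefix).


61 = 111101 in binary

111101


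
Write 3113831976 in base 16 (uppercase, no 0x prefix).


3113831976 = B9994E28 hex

B9994E28


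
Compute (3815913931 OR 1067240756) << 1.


Step 1: 3815913931 | 1067240756 = 4294901247
Step 2: 4294901247 << 1 = 8589802494

8589802494


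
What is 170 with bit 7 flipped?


170 ^ (1 << 7) = 170 ^ 128 = 42

42


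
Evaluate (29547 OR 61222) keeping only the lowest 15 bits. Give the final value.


Step 1: 29547 | 61222 = 65391
Step 2: 65391 & 32767 = 32623

32623


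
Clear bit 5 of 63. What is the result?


63 & ~(1 << 5) = 31

31


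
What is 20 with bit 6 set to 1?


20 | (1 << 6) = 20 | 64 = 84

84


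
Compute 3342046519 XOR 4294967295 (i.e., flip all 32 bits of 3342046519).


3342046519 ^ 4294967295 = 952920776

952920776


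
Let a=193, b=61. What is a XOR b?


193 ^ 61 = 252

252


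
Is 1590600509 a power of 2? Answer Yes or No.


0b1011110110011101010001100111101. Multiple bits set => No

No


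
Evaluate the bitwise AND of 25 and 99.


0b11001 & 0b1100011 = 0b1 = 1

1


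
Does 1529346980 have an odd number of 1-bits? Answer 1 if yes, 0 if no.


0b1011011001001111111101110100100 has 19 ones => parity 1

1


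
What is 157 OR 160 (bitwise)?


0b10011101 | 0b10100000 = 0b10111101 = 189

189


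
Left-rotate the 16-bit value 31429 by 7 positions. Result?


Rotate 0b111101011000101 left by 7 (16-bit) = 0b110001010111101 = 25277

25277


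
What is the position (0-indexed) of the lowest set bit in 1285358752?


0b1001100100111010000010010100000. Lowest set bit at position 5

5


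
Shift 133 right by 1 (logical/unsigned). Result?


0b10000101 >> 1 = 0b1000010 = 66

66


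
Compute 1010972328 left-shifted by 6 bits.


0b111100010000100011011010101000 << 6 = 0b111100010000100011011010101000000000 = 64702228992

64702228992


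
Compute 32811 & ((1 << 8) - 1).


32811 & 255 = 43

43


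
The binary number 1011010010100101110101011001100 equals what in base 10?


1011010010100101110101011001100 in decimal = 1515383500

1515383500


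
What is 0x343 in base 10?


343 hex = 835 decimal

835


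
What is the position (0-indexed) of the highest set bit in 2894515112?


0b10101100100001101100101110101000. Highest set bit at position 31

31


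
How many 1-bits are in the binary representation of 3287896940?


0b11000011111110010101001101101100 has 18 set bits

18


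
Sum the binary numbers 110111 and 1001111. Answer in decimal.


110111 + 1001111 = 10000110 = 134

134


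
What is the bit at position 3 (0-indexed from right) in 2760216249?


0b10100100100001011000111010111001, position 3 = 1

1


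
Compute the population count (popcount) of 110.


0b1101110 has 5 set bits

5


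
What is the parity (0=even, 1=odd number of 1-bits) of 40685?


0b1001111011101101 has 11 ones => parity 1

1


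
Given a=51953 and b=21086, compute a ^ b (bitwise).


51953 ^ 21086 = 39087

39087


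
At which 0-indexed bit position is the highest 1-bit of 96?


0b1100000. Highest set bit at position 6

6


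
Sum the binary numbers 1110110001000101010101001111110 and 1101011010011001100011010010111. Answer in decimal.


1110110001000101010101001111110 + 1101011010011001100011010010111 = 11100001011011110111000100010101 = 3782177045

3782177045


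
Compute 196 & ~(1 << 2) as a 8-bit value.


196 & ~(1 << 2) = 192

192


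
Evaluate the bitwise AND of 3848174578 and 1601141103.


0b11100101010111100111101111110010 & 0b1011111011011110111100101101111 = 0b1000101010011100111100101100010 = 1162770786

1162770786


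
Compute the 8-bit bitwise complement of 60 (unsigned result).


~0b111100 = 0b11000011 = 195 (8-bit unsigned)

195


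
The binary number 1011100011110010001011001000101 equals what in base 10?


1011100011110010001011001000101 in decimal = 1551439429

1551439429


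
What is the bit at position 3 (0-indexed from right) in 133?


0b10000101, position 3 = 0

0


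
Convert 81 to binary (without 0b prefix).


81 = 1010001 in binary

1010001


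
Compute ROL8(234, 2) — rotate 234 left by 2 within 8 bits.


Rotate 0b11101010 left by 2 (8-bit) = 0b10101011 = 171

171


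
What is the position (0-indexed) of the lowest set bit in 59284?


0b1110011110010100. Lowest set bit at position 2

2


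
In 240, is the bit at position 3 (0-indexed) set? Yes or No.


0b11110000, bit 3 = 0. No

No


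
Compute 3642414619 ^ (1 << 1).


3642414619 ^ (1 << 1) = 3642414619 ^ 2 = 3642414617

3642414617


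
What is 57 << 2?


0b111001 << 2 = 0b11100100 = 228

228


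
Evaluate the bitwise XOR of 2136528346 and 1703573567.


0b1111111010110001101010111011010 ^ 0b1100101100010100111100000111111 = 0b11010110100101010110111100101 = 450014693

450014693


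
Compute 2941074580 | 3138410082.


0b10101111010011010011110010010100 | 0b10111011000100000101011001100010 = 0b10111111010111010111111011110110 = 3210575606

3210575606


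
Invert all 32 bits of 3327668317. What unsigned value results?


3327668317 ^ 4294967295 = 967298978

967298978


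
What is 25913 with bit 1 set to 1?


25913 | (1 << 1) = 25913 | 2 = 25915

25915


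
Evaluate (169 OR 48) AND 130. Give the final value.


Step 1: 169 | 48 = 185
Step 2: 185 & 130 = 128

128


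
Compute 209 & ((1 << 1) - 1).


209 & 1 = 1

1


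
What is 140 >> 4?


0b10001100 >> 4 = 0b1000 = 8

8


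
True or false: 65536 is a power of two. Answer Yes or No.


0b10000000000000000. Only one bit set => Yes

Yes


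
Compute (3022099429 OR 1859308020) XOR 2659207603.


Step 1: 3022099429 | 1859308020 = 4277394421
Step 2: 4277394421 ^ 2659207603 = 1618186822

1618186822


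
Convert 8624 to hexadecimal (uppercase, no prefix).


8624 = 21B0 hex

21B0


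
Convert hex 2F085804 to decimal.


2F085804 hex = 789075972 decimal

789075972


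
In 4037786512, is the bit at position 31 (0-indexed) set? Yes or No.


0b11110000101010111011101110010000, bit 31 = 1. Yes

Yes


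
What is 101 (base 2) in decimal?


101 in decimal = 5

5


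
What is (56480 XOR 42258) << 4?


Step 1: 56480 ^ 42258 = 31154
Step 2: 31154 << 4 = 498464

498464


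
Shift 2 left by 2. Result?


0b10 << 2 = 0b1000 = 8

8


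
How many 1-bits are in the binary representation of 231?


0b11100111 has 6 set bits

6


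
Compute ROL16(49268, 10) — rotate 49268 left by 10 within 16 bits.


Rotate 0b1100000001110100 left by 10 (16-bit) = 0b1101001100000001 = 54017

54017


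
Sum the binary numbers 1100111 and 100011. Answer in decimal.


1100111 + 100011 = 10001010 = 138

138


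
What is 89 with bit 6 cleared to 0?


89 & ~(1 << 6) = 25

25


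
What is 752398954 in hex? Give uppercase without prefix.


752398954 = 2CD8B26A hex

2CD8B26A


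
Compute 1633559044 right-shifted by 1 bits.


0b1100001010111100010001000000100 >> 1 = 0b110000101011110001000100000010 = 816779522

816779522


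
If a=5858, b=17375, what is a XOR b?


5858 ^ 17375 = 21821

21821


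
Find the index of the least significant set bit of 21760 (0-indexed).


0b101010100000000. Lowest set bit at position 8

8


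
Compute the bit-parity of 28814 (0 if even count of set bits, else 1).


0b111000010001110 has 7 ones => parity 1

1


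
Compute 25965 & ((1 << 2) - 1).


25965 & 3 = 1

1


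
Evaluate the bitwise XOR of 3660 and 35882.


0b111001001100 ^ 0b1000110000101010 = 0b1000001001100110 = 33382

33382


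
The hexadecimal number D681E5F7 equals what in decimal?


D681E5F7 hex = 3598837239 decimal

3598837239


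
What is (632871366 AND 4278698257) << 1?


Step 1: 632871366 & 4278698257 = 620806400
Step 2: 620806400 << 1 = 1241612800

1241612800


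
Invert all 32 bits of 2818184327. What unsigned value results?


2818184327 ^ 4294967295 = 1476782968

1476782968


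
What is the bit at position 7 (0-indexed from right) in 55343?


0b1101100000101111, position 7 = 0

0


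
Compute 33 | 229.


0b100001 | 0b11100101 = 0b11100101 = 229

229


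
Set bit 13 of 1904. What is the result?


1904 | (1 << 13) = 1904 | 8192 = 10096

10096


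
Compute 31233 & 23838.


0b111101000000001 & 0b101110100011110 = 0b101100000000000 = 22528

22528


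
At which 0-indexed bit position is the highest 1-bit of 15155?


0b11101100110011. Highest set bit at position 13

13


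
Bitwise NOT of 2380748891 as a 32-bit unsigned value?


~0b10001101111001110101100001011011 = 0b1110010000110001010011110100100 = 1914218404 (32-bit unsigned)

1914218404


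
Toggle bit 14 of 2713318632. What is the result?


2713318632 ^ (1 << 14) = 2713318632 ^ 16384 = 2713302248

2713302248


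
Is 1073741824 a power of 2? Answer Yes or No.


0b1000000000000000000000000000000. Only one bit set => Yes

Yes


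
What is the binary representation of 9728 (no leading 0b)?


9728 = 10011000000000 in binary

10011000000000


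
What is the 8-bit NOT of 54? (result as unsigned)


~0b110110 = 0b11001001 = 201 (8-bit unsigned)

201


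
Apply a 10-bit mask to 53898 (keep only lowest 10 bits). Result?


53898 & 1023 = 650

650


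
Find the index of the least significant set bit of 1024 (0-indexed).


0b10000000000. Lowest set bit at position 10

10


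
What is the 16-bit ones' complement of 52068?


52068 ^ 65535 = 13467

13467


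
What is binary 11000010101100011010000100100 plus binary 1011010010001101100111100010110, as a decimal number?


11000010101100011010000100100 + 1011010010001101100111100010110 = 1110010100111010000001100111010 = 1922892602

1922892602


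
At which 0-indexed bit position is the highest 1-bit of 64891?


0b1111110101111011. Highest set bit at position 15

15


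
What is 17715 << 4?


0b100010100110011 << 4 = 0b1000101001100110000 = 283440

283440


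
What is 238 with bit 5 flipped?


238 ^ (1 << 5) = 238 ^ 32 = 206

206


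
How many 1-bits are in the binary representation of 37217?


0b1001000101100001 has 6 set bits

6


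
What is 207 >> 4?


0b11001111 >> 4 = 0b1100 = 12

12


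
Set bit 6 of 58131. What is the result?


58131 | (1 << 6) = 58131 | 64 = 58195

58195


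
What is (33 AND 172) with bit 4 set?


Step 1: 33 & 172 = 32
Step 2: 32 | (1 << 4) = 32 | 16 = 48

48


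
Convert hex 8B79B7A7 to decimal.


8B79B7A7 hex = 2340009895 decimal

2340009895


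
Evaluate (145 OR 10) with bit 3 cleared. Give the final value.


Step 1: 145 | 10 = 155
Step 2: 155 & ~(1 << 3) = 147

147


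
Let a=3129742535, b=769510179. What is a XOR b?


3129742535 ^ 769510179 = 2538725348

2538725348


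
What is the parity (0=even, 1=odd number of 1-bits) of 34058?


0b1000010100001010 has 5 ones => parity 1

1


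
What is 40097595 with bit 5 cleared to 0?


40097595 & ~(1 << 5) = 40097563

40097563


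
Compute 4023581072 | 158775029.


0b11101111110100101111100110010000 | 0b1001011101101011011011110101 = 0b11101111111101101111111111110101 = 4025942005

4025942005


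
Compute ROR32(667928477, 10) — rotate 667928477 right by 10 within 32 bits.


Rotate 0b100111110011111100011110011101 right by 10 (32-bit) = 0b11100111010010011111001111110001 = 3880383473

3880383473


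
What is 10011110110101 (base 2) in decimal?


10011110110101 in decimal = 10165

10165


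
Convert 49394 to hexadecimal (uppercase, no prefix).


49394 = C0F2 hex

C0F2


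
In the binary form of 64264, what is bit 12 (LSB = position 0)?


0b1111101100001000, position 12 = 1

1


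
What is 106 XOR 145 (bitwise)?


0b1101010 ^ 0b10010001 = 0b11111011 = 251

251


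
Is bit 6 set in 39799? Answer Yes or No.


0b1001101101110111, bit 6 = 1. Yes

Yes


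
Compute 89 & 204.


0b1011001 & 0b11001100 = 0b1001000 = 72

72


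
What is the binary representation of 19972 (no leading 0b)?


19972 = 100111000000100 in binary

100111000000100


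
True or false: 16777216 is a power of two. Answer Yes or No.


0b1000000000000000000000000. Only one bit set => Yes

Yes


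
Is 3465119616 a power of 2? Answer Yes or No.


0b11001110100010011000011110000000. Multiple bits set => No

No


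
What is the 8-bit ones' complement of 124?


124 ^ 255 = 131

131


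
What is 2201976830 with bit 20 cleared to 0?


2201976830 & ~(1 << 20) = 2200928254

2200928254


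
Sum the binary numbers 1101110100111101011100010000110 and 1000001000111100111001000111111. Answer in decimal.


1101110100111101011100010000110 + 1000001000111100111001000111111 = 10101111101111010010101011000101 = 2948410053

2948410053


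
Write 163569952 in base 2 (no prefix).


163569952 = 1001101111111110000100100000 in binary

1001101111111110000100100000


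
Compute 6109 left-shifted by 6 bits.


0b1011111011101 << 6 = 0b1011111011101000000 = 390976

390976


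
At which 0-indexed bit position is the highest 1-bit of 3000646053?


0b10110010110110100011100110100101. Highest set bit at position 31

31


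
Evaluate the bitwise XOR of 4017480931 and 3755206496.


0b11101111011101011110010011100011 ^ 0b11011111110100111110011101100000 = 0b110000101001100000001110000011 = 816186243

816186243


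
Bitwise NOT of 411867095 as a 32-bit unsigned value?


~0b11000100011001001011111010111 = 0b11100111011100110110100000101000 = 3883100200 (32-bit unsigned)

3883100200


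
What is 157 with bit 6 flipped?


157 ^ (1 << 6) = 157 ^ 64 = 221

221


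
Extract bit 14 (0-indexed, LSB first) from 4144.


0b1000000110000, position 14 = 0

0


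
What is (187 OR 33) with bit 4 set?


Step 1: 187 | 33 = 187
Step 2: 187 | (1 << 4) = 187 | 16 = 187

187


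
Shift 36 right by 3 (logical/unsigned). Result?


0b100100 >> 3 = 0b100 = 4

4


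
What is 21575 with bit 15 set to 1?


21575 | (1 << 15) = 21575 | 32768 = 54343

54343


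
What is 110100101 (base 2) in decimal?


110100101 in decimal = 421

421


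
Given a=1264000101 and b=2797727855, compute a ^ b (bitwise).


1264000101 ^ 2797727855 = 3986091018

3986091018


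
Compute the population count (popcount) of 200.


0b11001000 has 3 set bits

3


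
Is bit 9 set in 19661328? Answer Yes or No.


0b1001011000000001000010000, bit 9 = 1. Yes

Yes


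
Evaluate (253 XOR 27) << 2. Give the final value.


Step 1: 253 ^ 27 = 230
Step 2: 230 << 2 = 920

920


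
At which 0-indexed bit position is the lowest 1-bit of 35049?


0b1000100011101001. Lowest set bit at position 0

0


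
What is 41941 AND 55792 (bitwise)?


0b1010001111010101 & 0b1101100111110000 = 0b1000000111010000 = 33232

33232


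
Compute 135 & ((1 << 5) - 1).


135 & 31 = 7

7


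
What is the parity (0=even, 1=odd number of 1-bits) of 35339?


0b1000101000001011 has 6 ones => parity 0

0


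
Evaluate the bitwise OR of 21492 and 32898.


0b101001111110100 | 0b1000000010000010 = 0b1101001111110110 = 54262

54262


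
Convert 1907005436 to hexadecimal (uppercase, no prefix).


1907005436 = 71AA97FC hex

71AA97FC


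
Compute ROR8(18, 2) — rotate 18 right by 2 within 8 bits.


Rotate 0b10010 right by 2 (8-bit) = 0b10000100 = 132

132


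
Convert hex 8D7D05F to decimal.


8D7D05F hex = 148361311 decimal

148361311


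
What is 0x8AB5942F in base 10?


8AB5942F hex = 2327155759 decimal

2327155759


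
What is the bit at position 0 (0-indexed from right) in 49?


0b110001, position 0 = 1

1


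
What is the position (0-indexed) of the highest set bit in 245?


0b11110101. Highest set bit at position 7

7


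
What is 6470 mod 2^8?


6470 & 255 = 70

70


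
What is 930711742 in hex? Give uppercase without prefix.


930711742 = 377988BE hex

377988BE


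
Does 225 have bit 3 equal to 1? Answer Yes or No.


0b11100001, bit 3 = 0. No

No


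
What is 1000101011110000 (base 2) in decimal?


1000101011110000 in decimal = 35568

35568


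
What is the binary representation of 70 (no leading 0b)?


70 = 1000110 in binary

1000110


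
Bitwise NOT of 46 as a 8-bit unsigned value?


~0b101110 = 0b11010001 = 209 (8-bit unsigned)

209


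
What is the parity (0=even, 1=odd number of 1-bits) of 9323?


0b10010001101011 has 7 ones => parity 1

1


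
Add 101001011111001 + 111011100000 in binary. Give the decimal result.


101001011111001 + 111011100000 = 110000111011001 = 25049

25049


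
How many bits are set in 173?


0b10101101 has 5 set bits

5


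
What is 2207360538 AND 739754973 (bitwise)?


0b10000011100100011010011000011010 & 0b101100000101111100001111011101 = 0b100011000001000011000 = 1147416

1147416


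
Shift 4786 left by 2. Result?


0b1001010110010 << 2 = 0b100101011001000 = 19144

19144


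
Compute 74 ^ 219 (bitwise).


0b1001010 ^ 0b11011011 = 0b10010001 = 145

145


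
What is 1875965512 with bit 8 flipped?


1875965512 ^ (1 << 8) = 1875965512 ^ 256 = 1875965768

1875965768


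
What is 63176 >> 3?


0b1111011011001000 >> 3 = 0b1111011011001 = 7897

7897


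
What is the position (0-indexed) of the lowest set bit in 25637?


0b110010000100101. Lowest set bit at position 0

0


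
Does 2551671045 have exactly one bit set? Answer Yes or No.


0b10011000000101110110100100000101. Multiple bits set => No

No


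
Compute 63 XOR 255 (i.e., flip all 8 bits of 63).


63 ^ 255 = 192

192


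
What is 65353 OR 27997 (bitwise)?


0b1111111101001001 | 0b110110101011101 = 0b1111111101011101 = 65373

65373


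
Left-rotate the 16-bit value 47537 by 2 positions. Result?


Rotate 0b1011100110110001 left by 2 (16-bit) = 0b1110011011000110 = 59078

59078


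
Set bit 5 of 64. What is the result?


64 | (1 << 5) = 64 | 32 = 96

96


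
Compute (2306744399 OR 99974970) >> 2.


Step 1: 2306744399 | 99974970 = 2382331775
Step 2: 2382331775 >> 2 = 595582943

595582943


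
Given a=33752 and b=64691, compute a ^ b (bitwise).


33752 ^ 64691 = 32619

32619


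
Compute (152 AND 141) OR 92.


Step 1: 152 & 141 = 136
Step 2: 136 | 92 = 220

220


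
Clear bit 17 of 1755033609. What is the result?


1755033609 & ~(1 << 17) = 1754902537

1754902537


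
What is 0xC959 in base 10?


C959 hex = 51545 decimal

51545


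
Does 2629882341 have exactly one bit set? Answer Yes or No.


0b10011100110000001101000111100101. Multiple bits set => No

No


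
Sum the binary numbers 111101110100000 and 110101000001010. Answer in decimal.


111101110100000 + 110101000001010 = 1110010110101010 = 58794

58794


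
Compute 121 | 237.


0b1111001 | 0b11101101 = 0b11111101 = 253

253


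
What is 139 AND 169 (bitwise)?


0b10001011 & 0b10101001 = 0b10001001 = 137

137


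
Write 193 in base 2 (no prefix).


193 = 11000001 in binary

11000001


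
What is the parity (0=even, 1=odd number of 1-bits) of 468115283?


0b11011111001101101111101010011 has 20 ones => parity 0

0


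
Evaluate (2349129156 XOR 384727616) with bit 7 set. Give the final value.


Step 1: 2349129156 ^ 384727616 = 2599069572
Step 2: 2599069572 | (1 << 7) = 2599069572 | 128 = 2599069572

2599069572


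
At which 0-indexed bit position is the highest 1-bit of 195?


0b11000011. Highest set bit at position 7

7


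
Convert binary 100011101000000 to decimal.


100011101000000 in decimal = 18240

18240


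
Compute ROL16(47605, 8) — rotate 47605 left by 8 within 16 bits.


Rotate 0b1011100111110101 left by 8 (16-bit) = 0b1111010110111001 = 62905

62905


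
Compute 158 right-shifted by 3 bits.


0b10011110 >> 3 = 0b10011 = 19

19


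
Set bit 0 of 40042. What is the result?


40042 | (1 << 0) = 40042 | 1 = 40043

40043


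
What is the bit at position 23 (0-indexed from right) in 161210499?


0b1001100110111110000010000011, position 23 = 1

1


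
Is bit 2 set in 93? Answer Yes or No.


0b1011101, bit 2 = 1. Yes

Yes


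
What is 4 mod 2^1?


4 & 1 = 0

0


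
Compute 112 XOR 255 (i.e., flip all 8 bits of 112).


112 ^ 255 = 143

143


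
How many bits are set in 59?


0b111011 has 5 set bits

5


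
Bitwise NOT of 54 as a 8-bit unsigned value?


~0b110110 = 0b11001001 = 201 (8-bit unsigned)

201


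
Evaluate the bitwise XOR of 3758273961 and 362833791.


0b11100000000000101011010110101001 ^ 0b10101101000000110011101111111 = 0b11110101101000101101001011010110 = 4121088726

4121088726


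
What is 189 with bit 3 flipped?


189 ^ (1 << 3) = 189 ^ 8 = 181

181


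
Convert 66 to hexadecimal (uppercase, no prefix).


66 = 42 hex

42


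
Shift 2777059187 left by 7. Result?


0b10100101100001101000111101110011 << 7 = 0b101001011000011010001111011100110000000 = 355463575936

355463575936


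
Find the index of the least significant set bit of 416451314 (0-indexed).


0b11000110100101000101011110010. Lowest set bit at position 1

1


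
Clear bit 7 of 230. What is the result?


230 & ~(1 << 7) = 102

102


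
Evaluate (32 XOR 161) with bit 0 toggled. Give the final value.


Step 1: 32 ^ 161 = 129
Step 2: 129 ^ (1 << 0) = 129 ^ 1 = 128

128


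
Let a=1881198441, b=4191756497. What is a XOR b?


1881198441 ^ 4191756497 = 2314858424

2314858424


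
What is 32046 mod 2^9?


32046 & 511 = 302

302


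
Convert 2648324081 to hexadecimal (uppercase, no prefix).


2648324081 = 9DDA37F1 hex

9DDA37F1


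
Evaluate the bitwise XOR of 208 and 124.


0b11010000 ^ 0b1111100 = 0b10101100 = 172

172


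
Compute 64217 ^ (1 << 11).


64217 ^ (1 << 11) = 64217 ^ 2048 = 62169

62169


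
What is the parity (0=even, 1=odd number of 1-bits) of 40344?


0b1001110110011000 has 8 ones => parity 0

0


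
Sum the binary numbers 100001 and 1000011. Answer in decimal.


100001 + 1000011 = 1100100 = 100

100


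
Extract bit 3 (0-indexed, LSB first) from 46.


0b101110, position 3 = 1

1


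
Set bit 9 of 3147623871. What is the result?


3147623871 | (1 << 9) = 3147623871 | 512 = 3147624383

3147624383


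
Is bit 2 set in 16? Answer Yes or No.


0b10000, bit 2 = 0. No

No


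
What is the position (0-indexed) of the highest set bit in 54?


0b110110. Highest set bit at position 5

5


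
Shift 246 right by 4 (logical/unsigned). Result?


0b11110110 >> 4 = 0b1111 = 15

15


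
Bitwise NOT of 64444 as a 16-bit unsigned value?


~0b1111101110111100 = 0b10001000011 = 1091 (16-bit unsigned)

1091


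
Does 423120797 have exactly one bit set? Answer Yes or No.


0b11001001110000100111110011101. Multiple bits set => No

No


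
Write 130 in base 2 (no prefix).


130 = 10000010 in binary

10000010


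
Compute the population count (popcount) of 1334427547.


0b1001111100010011011111110011011 has 20 set bits

20


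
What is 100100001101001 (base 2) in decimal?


100100001101001 in decimal = 18537

18537


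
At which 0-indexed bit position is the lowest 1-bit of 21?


0b10101. Lowest set bit at position 0

0


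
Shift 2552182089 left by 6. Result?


0b10011000000111110011010101001001 << 6 = 0b10011000000111110011010101001001000000 = 163339653696

163339653696


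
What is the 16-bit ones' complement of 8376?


8376 ^ 65535 = 57159

57159


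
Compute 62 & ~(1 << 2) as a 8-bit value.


62 & ~(1 << 2) = 58

58


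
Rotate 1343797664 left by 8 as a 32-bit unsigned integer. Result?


Rotate 0b1010000000110001011100110100000 left by 8 (32-bit) = 0b11000101110011010000001010000 = 414818384

414818384


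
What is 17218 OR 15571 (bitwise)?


0b100001101000010 | 0b11110011010011 = 0b111111111010011 = 32723

32723


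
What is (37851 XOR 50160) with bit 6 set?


Step 1: 37851 ^ 50160 = 20523
Step 2: 20523 | (1 << 6) = 20523 | 64 = 20587

20587


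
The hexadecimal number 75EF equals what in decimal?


75EF hex = 30191 decimal

30191


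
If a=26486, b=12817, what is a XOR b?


26486 ^ 12817 = 21863

21863


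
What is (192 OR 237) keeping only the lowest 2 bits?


Step 1: 192 | 237 = 237
Step 2: 237 & 3 = 1

1


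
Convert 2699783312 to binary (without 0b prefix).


2699783312 = 10100000111010110110110010010000 in binary

10100000111010110110110010010000


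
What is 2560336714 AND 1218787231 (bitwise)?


0b10011000100110111010001101001010 & 0b1001000101001010011011110011111 = 0b1000100000010010001100001010 = 142680842

142680842


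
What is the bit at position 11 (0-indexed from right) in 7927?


0b1111011110111, position 11 = 1

1


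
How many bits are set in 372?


0b101110100 has 5 set bits

5


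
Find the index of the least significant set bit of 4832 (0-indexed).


0b1001011100000. Lowest set bit at position 5

5


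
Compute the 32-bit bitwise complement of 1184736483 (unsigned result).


~0b1000110100111011010010011100011 = 0b10111001011000100101101100011100 = 3110230812 (32-bit unsigned)

3110230812


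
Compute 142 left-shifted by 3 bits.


0b10001110 << 3 = 0b10001110000 = 1136

1136


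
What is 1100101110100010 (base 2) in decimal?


1100101110100010 in decimal = 52130

52130
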